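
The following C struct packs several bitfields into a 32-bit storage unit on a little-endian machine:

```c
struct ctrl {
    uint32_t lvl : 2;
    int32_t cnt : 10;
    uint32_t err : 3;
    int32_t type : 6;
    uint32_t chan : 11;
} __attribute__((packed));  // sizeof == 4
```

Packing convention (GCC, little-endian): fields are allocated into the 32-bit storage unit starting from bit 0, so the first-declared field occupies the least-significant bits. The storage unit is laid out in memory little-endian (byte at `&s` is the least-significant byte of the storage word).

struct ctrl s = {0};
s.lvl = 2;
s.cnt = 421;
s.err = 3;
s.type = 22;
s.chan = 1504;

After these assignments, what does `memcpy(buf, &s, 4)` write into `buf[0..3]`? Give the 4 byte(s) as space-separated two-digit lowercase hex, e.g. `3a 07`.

96 36 0b bc

lvl (2b) val=2 bits=0x2 at bit 0: 0x00000002
cnt (10b) val=421 bits=0x1a5 at bit 2: 0x00000696
err (3b) val=3 bits=0x3 at bit 12: 0x00003696
type (6b) val=22 bits=0x16 at bit 15: 0x000b3696
chan (11b) val=1504 bits=0x5e0 at bit 21: 0xbc0b3696
word = 0xbc0b3696 → little-endian bytes:
  [0]=0x96  [1]=0x36  [2]=0x0b  [3]=0xbc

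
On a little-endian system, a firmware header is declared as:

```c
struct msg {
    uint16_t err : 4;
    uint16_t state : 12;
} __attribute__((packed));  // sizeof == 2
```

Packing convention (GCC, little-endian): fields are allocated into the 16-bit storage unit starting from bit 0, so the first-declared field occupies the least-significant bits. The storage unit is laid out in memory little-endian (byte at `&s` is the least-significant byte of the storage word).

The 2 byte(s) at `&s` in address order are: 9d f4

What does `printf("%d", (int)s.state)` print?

[0]=0x9d [1]=0xf4 (little-endian) → word 0xf49d
err:4 @ bit 0 → (0xf49d>>0)&0xf = 0xd
state:12 @ bit 4 → (0xf49d>>4)&0xfff = 0xf49  ←

3913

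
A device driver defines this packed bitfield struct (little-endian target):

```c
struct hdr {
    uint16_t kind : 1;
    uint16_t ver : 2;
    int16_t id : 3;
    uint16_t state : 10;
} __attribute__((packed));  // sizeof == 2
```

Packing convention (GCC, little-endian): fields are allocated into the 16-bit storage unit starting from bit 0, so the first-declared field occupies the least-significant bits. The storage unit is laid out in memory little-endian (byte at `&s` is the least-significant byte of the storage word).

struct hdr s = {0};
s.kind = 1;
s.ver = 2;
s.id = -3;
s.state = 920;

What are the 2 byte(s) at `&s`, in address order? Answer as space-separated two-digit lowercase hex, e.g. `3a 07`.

kind:1 = 1 → 0x1 << 0 → word 0x0001
ver:2 = 2 → 0x2 << 1 → word 0x0005
id:3 = -3 → 0x5 << 3 → word 0x002d
state:10 = 920 → 0x398 << 6 → word 0xe62d
word = 0xe62d → little-endian bytes:
  [0]=0x2d  [1]=0xe6

2d e6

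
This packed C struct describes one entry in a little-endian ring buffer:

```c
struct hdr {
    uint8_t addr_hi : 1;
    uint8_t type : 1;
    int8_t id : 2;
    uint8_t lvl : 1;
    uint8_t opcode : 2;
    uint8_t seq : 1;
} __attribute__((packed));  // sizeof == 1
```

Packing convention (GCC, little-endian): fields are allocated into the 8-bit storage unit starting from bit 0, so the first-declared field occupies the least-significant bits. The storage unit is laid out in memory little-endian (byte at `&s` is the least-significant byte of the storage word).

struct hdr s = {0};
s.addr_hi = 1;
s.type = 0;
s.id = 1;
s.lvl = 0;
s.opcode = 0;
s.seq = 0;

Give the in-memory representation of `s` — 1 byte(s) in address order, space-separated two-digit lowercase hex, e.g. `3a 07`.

05

addr_hi (1b) val=1 bits=0x1 at bit 0: 0x01
type (1b) val=0 bits=0x0 at bit 1: 0x01
id (2b) val=1 bits=0x1 at bit 2: 0x05
lvl (1b) val=0 bits=0x0 at bit 4: 0x05
opcode (2b) val=0 bits=0x0 at bit 5: 0x05
seq (1b) val=0 bits=0x0 at bit 7: 0x05
word = 0x05 → little-endian bytes:
  [0]=0x05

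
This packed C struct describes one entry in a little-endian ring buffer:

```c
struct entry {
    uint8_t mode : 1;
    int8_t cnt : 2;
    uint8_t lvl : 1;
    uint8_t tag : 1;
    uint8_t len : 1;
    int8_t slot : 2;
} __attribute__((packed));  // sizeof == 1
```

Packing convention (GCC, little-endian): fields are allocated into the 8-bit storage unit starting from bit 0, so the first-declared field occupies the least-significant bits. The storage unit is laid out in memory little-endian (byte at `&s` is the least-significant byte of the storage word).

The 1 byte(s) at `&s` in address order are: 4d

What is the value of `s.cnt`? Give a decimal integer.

[0]=0x4d (little-endian) → word 0x4d
mode:1 @ bit 0 → (0x4d>>0)&0x1 = 0x1
cnt:2 @ bit 1 → (0x4d>>1)&0x3 = 0x2  ←
lvl:1 @ bit 3 → (0x4d>>3)&0x1 = 0x1
tag:1 @ bit 4 → (0x4d>>4)&0x1 = 0x0
len:1 @ bit 5 → (0x4d>>5)&0x1 = 0x0
slot:2 @ bit 6 → (0x4d>>6)&0x3 = 0x1
cnt signed 2b, MSB=1: 2 - 4 = -2

-2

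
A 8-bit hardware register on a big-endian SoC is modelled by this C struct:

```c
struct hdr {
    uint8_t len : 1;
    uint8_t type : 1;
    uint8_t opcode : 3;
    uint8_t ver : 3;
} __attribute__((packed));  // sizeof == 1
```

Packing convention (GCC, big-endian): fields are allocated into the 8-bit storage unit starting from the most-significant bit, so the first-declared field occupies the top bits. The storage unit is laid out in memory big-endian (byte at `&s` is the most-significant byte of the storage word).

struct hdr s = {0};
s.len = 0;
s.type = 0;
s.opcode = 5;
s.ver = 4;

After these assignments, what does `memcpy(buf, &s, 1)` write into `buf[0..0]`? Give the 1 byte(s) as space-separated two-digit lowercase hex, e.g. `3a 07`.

2c

len (1b) val=0 bits=0x0 at bit 7: 0x00
type (1b) val=0 bits=0x0 at bit 6: 0x00
opcode (3b) val=5 bits=0x5 at bit 3: 0x28
ver (3b) val=4 bits=0x4 at bit 0: 0x2c
word = 0x2c → big-endian bytes:
  [0]=0x2c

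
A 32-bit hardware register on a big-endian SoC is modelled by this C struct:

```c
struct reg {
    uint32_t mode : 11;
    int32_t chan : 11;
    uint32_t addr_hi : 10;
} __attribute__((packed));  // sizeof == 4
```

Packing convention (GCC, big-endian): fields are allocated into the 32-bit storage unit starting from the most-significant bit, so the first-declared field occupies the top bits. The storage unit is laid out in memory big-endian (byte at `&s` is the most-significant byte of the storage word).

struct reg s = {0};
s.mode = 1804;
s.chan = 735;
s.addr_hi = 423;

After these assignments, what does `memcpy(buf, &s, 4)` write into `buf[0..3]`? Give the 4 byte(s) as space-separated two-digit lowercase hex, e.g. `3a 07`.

[21+:11] mode=1804 & 0x7ff = 0x70c; word=0xe1800000
[10+:11] chan=735 & 0x7ff = 0x2df; word=0xe18b7c00
[0+:10] addr_hi=423 & 0x3ff = 0x1a7; word=0xe18b7da7
word = 0xe18b7da7 → big-endian bytes:
  [0]=0xe1  [1]=0x8b  [2]=0x7d  [3]=0xa7

e1 8b 7d a7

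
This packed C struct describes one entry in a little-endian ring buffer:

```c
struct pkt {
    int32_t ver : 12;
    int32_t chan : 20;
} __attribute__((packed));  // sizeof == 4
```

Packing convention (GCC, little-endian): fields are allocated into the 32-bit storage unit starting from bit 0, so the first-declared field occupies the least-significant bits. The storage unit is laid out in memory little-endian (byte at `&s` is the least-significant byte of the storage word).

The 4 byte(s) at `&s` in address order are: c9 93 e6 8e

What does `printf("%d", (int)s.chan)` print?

-463255

[0]=0xc9 [1]=0x93 [2]=0xe6 [3]=0x8e (little-endian) → word 0x8ee693c9
ver [0+:12] = (word>>0) & 0xfff = 969
chan [12+:20] = (word>>12) & 0xfffff = 585321  ←
chan signed 20b, MSB=1: 585321 - 1048576 = -463255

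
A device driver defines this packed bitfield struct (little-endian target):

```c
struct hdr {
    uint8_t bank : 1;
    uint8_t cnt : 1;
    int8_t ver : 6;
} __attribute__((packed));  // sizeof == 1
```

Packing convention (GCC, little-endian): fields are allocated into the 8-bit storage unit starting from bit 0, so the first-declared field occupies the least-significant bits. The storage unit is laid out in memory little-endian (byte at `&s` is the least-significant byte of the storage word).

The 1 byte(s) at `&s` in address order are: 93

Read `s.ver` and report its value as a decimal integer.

[0]=0x93 (little-endian) → word 0x93
bank:1 @ bit 0 → (0x93>>0)&0x1 = 0x1
cnt:1 @ bit 1 → (0x93>>1)&0x1 = 0x1
ver:6 @ bit 2 → (0x93>>2)&0x3f = 0x24  ←
ver signed 6b, MSB=1: 36 - 64 = -28

-28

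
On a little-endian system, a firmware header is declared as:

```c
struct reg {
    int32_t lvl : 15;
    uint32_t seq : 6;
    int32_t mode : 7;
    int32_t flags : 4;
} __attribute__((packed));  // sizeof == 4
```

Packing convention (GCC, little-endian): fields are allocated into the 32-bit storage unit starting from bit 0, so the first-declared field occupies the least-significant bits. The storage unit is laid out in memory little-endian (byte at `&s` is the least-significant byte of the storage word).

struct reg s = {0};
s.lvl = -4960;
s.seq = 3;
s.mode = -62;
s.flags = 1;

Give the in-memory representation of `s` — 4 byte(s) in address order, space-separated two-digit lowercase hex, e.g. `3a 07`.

a0 ec 41 18

lvl (15b) val=-4960 bits=0x6ca0 at bit 0: 0x00006ca0
seq (6b) val=3 bits=0x3 at bit 15: 0x0001eca0
mode (7b) val=-62 bits=0x42 at bit 21: 0x0841eca0
flags (4b) val=1 bits=0x1 at bit 28: 0x1841eca0
word = 0x1841eca0 → little-endian bytes:
  [0]=0xa0  [1]=0xec  [2]=0x41  [3]=0x18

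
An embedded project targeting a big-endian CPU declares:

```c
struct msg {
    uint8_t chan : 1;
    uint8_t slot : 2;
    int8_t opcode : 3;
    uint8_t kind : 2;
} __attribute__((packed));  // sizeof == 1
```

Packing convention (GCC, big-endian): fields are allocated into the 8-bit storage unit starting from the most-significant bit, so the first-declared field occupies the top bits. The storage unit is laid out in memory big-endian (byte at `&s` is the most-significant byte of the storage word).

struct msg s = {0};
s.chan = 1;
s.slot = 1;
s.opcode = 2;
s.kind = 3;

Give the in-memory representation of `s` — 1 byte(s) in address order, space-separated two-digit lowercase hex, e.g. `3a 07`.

ab

chan:1 = 1 → 0x1 << 7 → word 0x80
slot:2 = 1 → 0x1 << 5 → word 0xa0
opcode:3 = 2 → 0x2 << 2 → word 0xa8
kind:2 = 3 → 0x3 << 0 → word 0xab
word = 0xab → big-endian bytes:
  [0]=0xab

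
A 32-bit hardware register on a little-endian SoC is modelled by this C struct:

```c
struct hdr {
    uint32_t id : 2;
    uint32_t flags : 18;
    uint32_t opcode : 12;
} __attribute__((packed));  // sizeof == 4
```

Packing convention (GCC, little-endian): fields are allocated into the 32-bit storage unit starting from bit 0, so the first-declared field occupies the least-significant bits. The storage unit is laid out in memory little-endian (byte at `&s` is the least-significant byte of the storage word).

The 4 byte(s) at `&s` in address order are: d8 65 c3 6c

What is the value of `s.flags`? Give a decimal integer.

[0]=0xd8 [1]=0x65 [2]=0xc3 [3]=0x6c (little-endian) → word 0x6cc365d8
id:2 @ bit 0 → (0x6cc365d8>>0)&0x3 = 0x0
flags:18 @ bit 2 → (0x6cc365d8>>2)&0x3ffff = 0xd976  ←
opcode:12 @ bit 20 → (0x6cc365d8>>20)&0xfff = 0x6cc

55670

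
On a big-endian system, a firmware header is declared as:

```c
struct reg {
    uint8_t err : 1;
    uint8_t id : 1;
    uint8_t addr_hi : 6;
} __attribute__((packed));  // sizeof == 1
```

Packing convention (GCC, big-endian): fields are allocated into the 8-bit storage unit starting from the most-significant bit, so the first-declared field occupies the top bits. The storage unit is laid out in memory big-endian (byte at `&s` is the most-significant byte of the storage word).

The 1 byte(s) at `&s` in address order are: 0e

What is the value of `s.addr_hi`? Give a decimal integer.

14

[0]=0x0e (big-endian) → word 0x0e
err [7+:1] = (word>>7) & 0x1 = 0
id [6+:1] = (word>>6) & 0x1 = 0
addr_hi [0+:6] = (word>>0) & 0x3f = 14  ←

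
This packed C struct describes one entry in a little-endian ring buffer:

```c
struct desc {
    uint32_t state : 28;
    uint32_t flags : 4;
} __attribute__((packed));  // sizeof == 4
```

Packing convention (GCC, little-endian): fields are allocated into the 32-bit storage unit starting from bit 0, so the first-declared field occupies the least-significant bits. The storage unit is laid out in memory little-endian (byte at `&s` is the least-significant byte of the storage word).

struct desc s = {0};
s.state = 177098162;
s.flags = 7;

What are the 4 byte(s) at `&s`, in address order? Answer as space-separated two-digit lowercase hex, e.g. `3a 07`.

b2 4d 8e 7a

[0+:28] state=177098162 & 0xfffffff = 0xa8e4db2; word=0x0a8e4db2
[28+:4] flags=7 & 0xf = 0x7; word=0x7a8e4db2
word = 0x7a8e4db2 → little-endian bytes:
  [0]=0xb2  [1]=0x4d  [2]=0x8e  [3]=0x7a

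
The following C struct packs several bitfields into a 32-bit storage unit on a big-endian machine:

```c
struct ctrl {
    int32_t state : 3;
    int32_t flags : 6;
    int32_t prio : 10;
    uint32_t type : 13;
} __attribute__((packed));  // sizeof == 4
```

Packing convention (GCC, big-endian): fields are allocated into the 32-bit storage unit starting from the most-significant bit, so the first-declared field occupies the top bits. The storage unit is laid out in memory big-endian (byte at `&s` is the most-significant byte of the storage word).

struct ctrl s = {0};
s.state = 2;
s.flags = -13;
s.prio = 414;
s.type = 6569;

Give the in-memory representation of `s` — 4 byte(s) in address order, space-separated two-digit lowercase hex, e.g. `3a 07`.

state:3 = 2 → 0x2 << 29 → word 0x40000000
flags:6 = -13 → 0x33 << 23 → word 0x59800000
prio:10 = 414 → 0x19e << 13 → word 0x59b3c000
type:13 = 6569 → 0x19a9 << 0 → word 0x59b3d9a9
word = 0x59b3d9a9 → big-endian bytes:
  [0]=0x59  [1]=0xb3  [2]=0xd9  [3]=0xa9

59 b3 d9 a9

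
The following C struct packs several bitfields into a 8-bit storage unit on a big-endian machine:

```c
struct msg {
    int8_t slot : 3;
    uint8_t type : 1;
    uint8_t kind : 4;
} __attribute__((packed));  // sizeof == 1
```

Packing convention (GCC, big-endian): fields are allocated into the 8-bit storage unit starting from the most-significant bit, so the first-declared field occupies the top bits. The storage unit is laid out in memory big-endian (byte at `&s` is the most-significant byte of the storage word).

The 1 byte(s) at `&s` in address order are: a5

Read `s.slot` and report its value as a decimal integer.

-3

[0]=0xa5 (big-endian) → word 0xa5
slot:3 @ bit 5 → (0xa5>>5)&0x7 = 0x5  ←
type:1 @ bit 4 → (0xa5>>4)&0x1 = 0x0
kind:4 @ bit 0 → (0xa5>>0)&0xf = 0x5
slot signed 3b, MSB=1: 5 - 8 = -3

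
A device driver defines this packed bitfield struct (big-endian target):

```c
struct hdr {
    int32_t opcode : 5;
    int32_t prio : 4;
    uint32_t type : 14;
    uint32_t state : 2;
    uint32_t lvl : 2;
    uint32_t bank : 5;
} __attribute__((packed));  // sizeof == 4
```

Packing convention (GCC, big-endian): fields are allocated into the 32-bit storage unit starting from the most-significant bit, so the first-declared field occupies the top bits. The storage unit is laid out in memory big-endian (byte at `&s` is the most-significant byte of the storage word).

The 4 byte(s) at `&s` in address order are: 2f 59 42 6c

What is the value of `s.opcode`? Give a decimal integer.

5

[0]=0x2f [1]=0x59 [2]=0x42 [3]=0x6c (big-endian) → word 0x2f59426c
opcode:5 @ bit 27 → (0x2f59426c>>27)&0x1f = 0x5  ←
prio:4 @ bit 23 → (0x2f59426c>>23)&0xf = 0xe
type:14 @ bit 9 → (0x2f59426c>>9)&0x3fff = 0x2ca1
state:2 @ bit 7 → (0x2f59426c>>7)&0x3 = 0x0
lvl:2 @ bit 5 → (0x2f59426c>>5)&0x3 = 0x3
bank:5 @ bit 0 → (0x2f59426c>>0)&0x1f = 0xc
opcode signed 5b, MSB=0: value = 5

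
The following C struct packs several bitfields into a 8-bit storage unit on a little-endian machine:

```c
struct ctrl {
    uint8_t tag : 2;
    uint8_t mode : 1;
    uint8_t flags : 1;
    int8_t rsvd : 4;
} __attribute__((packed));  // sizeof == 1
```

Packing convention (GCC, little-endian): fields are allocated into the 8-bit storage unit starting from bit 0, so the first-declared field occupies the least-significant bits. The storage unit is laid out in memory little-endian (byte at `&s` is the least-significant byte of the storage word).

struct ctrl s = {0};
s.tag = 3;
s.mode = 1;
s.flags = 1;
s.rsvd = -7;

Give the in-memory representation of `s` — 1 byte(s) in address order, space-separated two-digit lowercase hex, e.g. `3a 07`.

9f

tag (2b) val=3 bits=0x3 at bit 0: 0x03
mode (1b) val=1 bits=0x1 at bit 2: 0x07
flags (1b) val=1 bits=0x1 at bit 3: 0x0f
rsvd (4b) val=-7 bits=0x9 at bit 4: 0x9f
word = 0x9f → little-endian bytes:
  [0]=0x9f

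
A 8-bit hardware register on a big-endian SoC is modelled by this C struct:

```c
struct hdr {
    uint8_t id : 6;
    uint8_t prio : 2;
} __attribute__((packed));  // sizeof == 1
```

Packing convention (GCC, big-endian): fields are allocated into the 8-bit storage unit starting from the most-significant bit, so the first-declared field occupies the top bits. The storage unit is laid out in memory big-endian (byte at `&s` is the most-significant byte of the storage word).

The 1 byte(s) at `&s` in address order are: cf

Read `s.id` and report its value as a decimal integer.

[0]=0xcf (big-endian) → word 0xcf
id [2+:6] = (word>>2) & 0x3f = 51  ←
prio [0+:2] = (word>>0) & 0x3 = 3

51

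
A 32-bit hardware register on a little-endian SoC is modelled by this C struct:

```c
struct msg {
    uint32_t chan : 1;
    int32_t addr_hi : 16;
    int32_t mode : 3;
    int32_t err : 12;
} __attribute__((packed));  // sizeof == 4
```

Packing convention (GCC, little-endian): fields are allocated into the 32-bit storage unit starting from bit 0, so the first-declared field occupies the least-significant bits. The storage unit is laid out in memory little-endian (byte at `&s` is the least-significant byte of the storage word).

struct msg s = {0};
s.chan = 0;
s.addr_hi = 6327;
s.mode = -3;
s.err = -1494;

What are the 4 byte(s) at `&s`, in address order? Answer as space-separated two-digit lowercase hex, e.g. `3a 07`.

[0+:1] chan=0 & 0x1 = 0x0; word=0x00000000
[1+:16] addr_hi=6327 & 0xffff = 0x18b7; word=0x0000316e
[17+:3] mode=-3 & 0x7 = 0x5; word=0x000a316e
[20+:12] err=-1494 & 0xfff = 0xa2a; word=0xa2aa316e
word = 0xa2aa316e → little-endian bytes:
  [0]=0x6e  [1]=0x31  [2]=0xaa  [3]=0xa2

6e 31 aa a2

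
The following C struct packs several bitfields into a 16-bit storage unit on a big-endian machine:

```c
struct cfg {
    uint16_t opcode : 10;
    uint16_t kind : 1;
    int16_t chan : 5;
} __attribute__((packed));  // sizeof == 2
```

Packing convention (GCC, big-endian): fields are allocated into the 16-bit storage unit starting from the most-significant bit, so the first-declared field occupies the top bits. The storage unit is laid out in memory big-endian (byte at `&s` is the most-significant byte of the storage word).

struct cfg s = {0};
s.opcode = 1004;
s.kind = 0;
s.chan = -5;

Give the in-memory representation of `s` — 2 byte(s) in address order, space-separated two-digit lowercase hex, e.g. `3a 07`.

fb 1b

[6+:10] opcode=1004 & 0x3ff = 0x3ec; word=0xfb00
[5+:1] kind=0 & 0x1 = 0x0; word=0xfb00
[0+:5] chan=-5 & 0x1f = 0x1b; word=0xfb1b
word = 0xfb1b → big-endian bytes:
  [0]=0xfb  [1]=0x1b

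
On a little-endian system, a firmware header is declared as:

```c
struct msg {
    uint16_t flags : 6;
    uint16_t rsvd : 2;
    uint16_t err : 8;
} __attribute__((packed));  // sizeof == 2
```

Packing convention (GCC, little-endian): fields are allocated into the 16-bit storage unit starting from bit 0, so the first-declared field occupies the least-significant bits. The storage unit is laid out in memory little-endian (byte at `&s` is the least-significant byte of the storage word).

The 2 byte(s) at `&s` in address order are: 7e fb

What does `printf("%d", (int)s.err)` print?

[0]=0x7e [1]=0xfb (little-endian) → word 0xfb7e
flags [0+:6] = (word>>0) & 0x3f = 62
rsvd [6+:2] = (word>>6) & 0x3 = 1
err [8+:8] = (word>>8) & 0xff = 251  ←

251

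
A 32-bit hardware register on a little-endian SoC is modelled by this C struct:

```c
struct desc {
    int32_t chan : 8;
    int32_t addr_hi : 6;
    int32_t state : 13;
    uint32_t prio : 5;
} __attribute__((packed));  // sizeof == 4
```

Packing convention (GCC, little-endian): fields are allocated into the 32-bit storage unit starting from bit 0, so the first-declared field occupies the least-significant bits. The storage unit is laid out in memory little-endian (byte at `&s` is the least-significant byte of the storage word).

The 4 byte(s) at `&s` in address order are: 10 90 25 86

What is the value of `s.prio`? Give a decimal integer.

[0]=0x10 [1]=0x90 [2]=0x25 [3]=0x86 (little-endian) → word 0x86259010
chan:8 @ bit 0 → (0x86259010>>0)&0xff = 0x10
addr_hi:6 @ bit 8 → (0x86259010>>8)&0x3f = 0x10
state:13 @ bit 14 → (0x86259010>>14)&0x1fff = 0x1896
prio:5 @ bit 27 → (0x86259010>>27)&0x1f = 0x10  ←

16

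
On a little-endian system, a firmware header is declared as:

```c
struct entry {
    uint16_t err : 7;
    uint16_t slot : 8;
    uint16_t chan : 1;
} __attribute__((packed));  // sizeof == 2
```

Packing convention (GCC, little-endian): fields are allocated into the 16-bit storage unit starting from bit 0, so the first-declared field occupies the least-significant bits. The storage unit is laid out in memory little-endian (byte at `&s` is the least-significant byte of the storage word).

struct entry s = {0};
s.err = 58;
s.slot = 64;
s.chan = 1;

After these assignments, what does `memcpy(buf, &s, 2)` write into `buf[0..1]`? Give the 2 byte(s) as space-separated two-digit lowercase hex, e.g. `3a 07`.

3a a0

[0+:7] err=58 & 0x7f = 0x3a; word=0x003a
[7+:8] slot=64 & 0xff = 0x40; word=0x203a
[15+:1] chan=1 & 0x1 = 0x1; word=0xa03a
word = 0xa03a → little-endian bytes:
  [0]=0x3a  [1]=0xa0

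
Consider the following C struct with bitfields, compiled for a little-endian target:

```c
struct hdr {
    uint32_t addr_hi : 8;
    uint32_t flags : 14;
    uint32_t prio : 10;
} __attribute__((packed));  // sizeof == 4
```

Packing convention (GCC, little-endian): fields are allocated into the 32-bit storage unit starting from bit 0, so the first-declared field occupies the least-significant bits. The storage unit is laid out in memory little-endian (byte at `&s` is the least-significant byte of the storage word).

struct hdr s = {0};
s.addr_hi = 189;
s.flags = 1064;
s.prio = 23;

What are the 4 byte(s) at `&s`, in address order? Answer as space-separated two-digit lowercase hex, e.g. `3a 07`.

[0+:8] addr_hi=189 & 0xff = 0xbd; word=0x000000bd
[8+:14] flags=1064 & 0x3fff = 0x428; word=0x000428bd
[22+:10] prio=23 & 0x3ff = 0x17; word=0x05c428bd
word = 0x05c428bd → little-endian bytes:
  [0]=0xbd  [1]=0x28  [2]=0xc4  [3]=0x05

bd 28 c4 05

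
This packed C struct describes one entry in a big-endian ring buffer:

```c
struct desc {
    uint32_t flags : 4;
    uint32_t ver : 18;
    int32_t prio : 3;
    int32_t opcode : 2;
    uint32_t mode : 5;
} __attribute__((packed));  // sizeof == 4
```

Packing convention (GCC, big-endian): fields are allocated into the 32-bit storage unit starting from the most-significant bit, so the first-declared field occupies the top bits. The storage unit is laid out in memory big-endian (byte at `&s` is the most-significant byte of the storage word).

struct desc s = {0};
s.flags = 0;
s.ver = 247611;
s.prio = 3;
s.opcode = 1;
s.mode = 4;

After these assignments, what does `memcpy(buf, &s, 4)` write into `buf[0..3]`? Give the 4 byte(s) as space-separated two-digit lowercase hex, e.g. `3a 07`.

flags:4 = 0 → 0x0 << 28 → word 0x00000000
ver:18 = 247611 → 0x3c73b << 10 → word 0x0f1cec00
prio:3 = 3 → 0x3 << 7 → word 0x0f1ced80
opcode:2 = 1 → 0x1 << 5 → word 0x0f1ceda0
mode:5 = 4 → 0x4 << 0 → word 0x0f1ceda4
word = 0x0f1ceda4 → big-endian bytes:
  [0]=0x0f  [1]=0x1c  [2]=0xed  [3]=0xa4

0f 1c ed a4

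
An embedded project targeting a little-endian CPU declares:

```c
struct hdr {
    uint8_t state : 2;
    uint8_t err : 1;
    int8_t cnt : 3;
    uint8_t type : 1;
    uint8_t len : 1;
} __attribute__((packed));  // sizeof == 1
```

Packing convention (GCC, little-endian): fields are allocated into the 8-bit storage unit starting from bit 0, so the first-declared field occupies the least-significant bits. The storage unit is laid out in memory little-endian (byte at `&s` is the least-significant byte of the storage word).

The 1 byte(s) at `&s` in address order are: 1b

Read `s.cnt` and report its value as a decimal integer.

3

[0]=0x1b (little-endian) → word 0x1b
state [0+:2] = (word>>0) & 0x3 = 3
err [2+:1] = (word>>2) & 0x1 = 0
cnt [3+:3] = (word>>3) & 0x7 = 3  ←
type [6+:1] = (word>>6) & 0x1 = 0
len [7+:1] = (word>>7) & 0x1 = 0
cnt signed 3b, MSB=0: value = 3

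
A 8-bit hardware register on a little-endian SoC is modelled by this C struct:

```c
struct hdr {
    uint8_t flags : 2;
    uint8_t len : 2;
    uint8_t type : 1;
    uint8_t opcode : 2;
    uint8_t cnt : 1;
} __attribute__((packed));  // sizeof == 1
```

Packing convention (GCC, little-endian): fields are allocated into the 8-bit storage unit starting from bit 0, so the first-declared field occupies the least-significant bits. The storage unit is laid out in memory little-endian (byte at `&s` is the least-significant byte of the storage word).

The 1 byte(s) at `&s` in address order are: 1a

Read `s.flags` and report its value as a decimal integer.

[0]=0x1a (little-endian) → word 0x1a
flags:2 @ bit 0 → (0x1a>>0)&0x3 = 0x2  ←
len:2 @ bit 2 → (0x1a>>2)&0x3 = 0x2
type:1 @ bit 4 → (0x1a>>4)&0x1 = 0x1
opcode:2 @ bit 5 → (0x1a>>5)&0x3 = 0x0
cnt:1 @ bit 7 → (0x1a>>7)&0x1 = 0x0

2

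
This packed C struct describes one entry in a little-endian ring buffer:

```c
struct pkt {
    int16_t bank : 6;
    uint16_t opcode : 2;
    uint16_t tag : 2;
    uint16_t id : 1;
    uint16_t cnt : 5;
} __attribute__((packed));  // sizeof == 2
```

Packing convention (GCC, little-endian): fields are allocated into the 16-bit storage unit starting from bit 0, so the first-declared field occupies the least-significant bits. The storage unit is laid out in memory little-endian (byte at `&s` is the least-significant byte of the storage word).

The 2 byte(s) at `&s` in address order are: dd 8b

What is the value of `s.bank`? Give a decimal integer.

29

[0]=0xdd [1]=0x8b (little-endian) → word 0x8bdd
bank:6 @ bit 0 → (0x8bdd>>0)&0x3f = 0x1d  ←
opcode:2 @ bit 6 → (0x8bdd>>6)&0x3 = 0x3
tag:2 @ bit 8 → (0x8bdd>>8)&0x3 = 0x3
id:1 @ bit 10 → (0x8bdd>>10)&0x1 = 0x0
cnt:5 @ bit 11 → (0x8bdd>>11)&0x1f = 0x11
bank signed 6b, MSB=0: value = 29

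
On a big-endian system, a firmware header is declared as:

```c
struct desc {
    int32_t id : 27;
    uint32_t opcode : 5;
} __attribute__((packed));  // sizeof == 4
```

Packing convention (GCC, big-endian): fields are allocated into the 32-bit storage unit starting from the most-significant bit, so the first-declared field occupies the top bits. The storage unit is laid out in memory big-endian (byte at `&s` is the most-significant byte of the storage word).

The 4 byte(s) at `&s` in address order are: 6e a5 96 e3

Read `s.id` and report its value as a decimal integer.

[0]=0x6e [1]=0xa5 [2]=0x96 [3]=0xe3 (big-endian) → word 0x6ea596e3
id:27 @ bit 5 → (0x6ea596e3>>5)&0x7ffffff = 0x3752cb7  ←
opcode:5 @ bit 0 → (0x6ea596e3>>0)&0x1f = 0x3
id signed 27b, MSB=0: value = 58010807

58010807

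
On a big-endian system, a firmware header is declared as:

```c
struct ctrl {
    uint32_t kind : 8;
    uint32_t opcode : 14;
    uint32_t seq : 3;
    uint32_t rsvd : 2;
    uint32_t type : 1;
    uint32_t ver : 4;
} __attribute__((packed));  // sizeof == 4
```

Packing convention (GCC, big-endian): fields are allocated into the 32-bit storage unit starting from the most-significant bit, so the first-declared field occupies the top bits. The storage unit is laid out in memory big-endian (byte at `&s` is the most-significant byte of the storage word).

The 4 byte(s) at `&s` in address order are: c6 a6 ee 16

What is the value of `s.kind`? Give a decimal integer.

198

[0]=0xc6 [1]=0xa6 [2]=0xee [3]=0x16 (big-endian) → word 0xc6a6ee16
kind [24+:8] = (word>>24) & 0xff = 198  ←
opcode [10+:14] = (word>>10) & 0x3fff = 10683
seq [7+:3] = (word>>7) & 0x7 = 4
rsvd [5+:2] = (word>>5) & 0x3 = 0
type [4+:1] = (word>>4) & 0x1 = 1
ver [0+:4] = (word>>0) & 0xf = 6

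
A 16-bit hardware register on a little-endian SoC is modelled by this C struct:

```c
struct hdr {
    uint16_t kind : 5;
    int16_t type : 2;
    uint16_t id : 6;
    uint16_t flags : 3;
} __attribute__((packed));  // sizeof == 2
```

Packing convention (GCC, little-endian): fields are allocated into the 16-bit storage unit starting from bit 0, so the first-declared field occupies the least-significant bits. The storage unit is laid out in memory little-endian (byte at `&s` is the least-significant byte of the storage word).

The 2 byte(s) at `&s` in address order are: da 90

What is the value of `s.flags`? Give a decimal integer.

[0]=0xda [1]=0x90 (little-endian) → word 0x90da
kind [0+:5] = (word>>0) & 0x1f = 26
type [5+:2] = (word>>5) & 0x3 = 2
id [7+:6] = (word>>7) & 0x3f = 33
flags [13+:3] = (word>>13) & 0x7 = 4  ←

4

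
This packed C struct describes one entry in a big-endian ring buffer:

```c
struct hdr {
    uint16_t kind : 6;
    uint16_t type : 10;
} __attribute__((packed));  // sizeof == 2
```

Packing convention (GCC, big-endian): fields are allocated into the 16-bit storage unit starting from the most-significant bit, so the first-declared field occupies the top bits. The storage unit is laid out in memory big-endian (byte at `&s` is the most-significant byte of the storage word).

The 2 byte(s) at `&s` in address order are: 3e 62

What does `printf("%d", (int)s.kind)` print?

15

[0]=0x3e [1]=0x62 (big-endian) → word 0x3e62
kind:6 @ bit 10 → (0x3e62>>10)&0x3f = 0xf  ←
type:10 @ bit 0 → (0x3e62>>0)&0x3ff = 0x262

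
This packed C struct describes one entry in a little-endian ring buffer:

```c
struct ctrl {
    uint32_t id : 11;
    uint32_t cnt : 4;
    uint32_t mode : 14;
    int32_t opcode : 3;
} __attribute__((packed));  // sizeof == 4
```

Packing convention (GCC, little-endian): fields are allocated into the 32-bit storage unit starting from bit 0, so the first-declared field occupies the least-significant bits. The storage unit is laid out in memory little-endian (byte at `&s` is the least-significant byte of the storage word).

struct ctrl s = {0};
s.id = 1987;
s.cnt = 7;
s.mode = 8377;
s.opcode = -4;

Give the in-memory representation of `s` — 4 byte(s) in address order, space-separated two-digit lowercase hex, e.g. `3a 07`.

c3 bf 5c 90

id (11b) val=1987 bits=0x7c3 at bit 0: 0x000007c3
cnt (4b) val=7 bits=0x7 at bit 11: 0x00003fc3
mode (14b) val=8377 bits=0x20b9 at bit 15: 0x105cbfc3
opcode (3b) val=-4 bits=0x4 at bit 29: 0x905cbfc3
word = 0x905cbfc3 → little-endian bytes:
  [0]=0xc3  [1]=0xbf  [2]=0x5c  [3]=0x90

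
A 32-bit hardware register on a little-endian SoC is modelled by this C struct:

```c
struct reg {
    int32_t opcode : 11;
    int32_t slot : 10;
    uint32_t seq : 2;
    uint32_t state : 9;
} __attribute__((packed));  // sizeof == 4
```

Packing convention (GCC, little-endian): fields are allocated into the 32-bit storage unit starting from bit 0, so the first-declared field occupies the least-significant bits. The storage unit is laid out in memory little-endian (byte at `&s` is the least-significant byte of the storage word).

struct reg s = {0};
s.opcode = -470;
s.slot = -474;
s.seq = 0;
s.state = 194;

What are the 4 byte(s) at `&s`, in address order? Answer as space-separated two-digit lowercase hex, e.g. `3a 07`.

[0+:11] opcode=-470 & 0x7ff = 0x62a; word=0x0000062a
[11+:10] slot=-474 & 0x3ff = 0x226; word=0x0011362a
[21+:2] seq=0 & 0x3 = 0x0; word=0x0011362a
[23+:9] state=194 & 0x1ff = 0xc2; word=0x6111362a
word = 0x6111362a → little-endian bytes:
  [0]=0x2a  [1]=0x36  [2]=0x11  [3]=0x61

2a 36 11 61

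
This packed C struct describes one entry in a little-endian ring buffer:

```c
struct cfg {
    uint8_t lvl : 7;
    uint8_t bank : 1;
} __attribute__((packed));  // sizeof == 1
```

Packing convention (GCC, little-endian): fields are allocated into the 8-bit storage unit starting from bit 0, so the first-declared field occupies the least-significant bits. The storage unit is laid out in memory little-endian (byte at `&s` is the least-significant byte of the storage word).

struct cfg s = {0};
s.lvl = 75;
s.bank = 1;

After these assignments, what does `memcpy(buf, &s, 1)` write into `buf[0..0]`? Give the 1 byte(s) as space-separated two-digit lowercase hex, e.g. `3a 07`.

lvl:7 = 75 → 0x4b << 0 → word 0x4b
bank:1 = 1 → 0x1 << 7 → word 0xcb
word = 0xcb → little-endian bytes:
  [0]=0xcb

cb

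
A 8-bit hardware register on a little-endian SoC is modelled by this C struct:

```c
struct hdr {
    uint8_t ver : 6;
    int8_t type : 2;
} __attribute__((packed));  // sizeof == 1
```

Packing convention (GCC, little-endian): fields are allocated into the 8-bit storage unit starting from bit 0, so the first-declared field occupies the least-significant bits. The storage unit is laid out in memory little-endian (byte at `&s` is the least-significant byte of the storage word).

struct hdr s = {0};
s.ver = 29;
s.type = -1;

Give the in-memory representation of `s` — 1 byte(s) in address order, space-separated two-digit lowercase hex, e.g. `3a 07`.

dd

ver:6 = 29 → 0x1d << 0 → word 0x1d
type:2 = -1 → 0x3 << 6 → word 0xdd
word = 0xdd → little-endian bytes:
  [0]=0xdd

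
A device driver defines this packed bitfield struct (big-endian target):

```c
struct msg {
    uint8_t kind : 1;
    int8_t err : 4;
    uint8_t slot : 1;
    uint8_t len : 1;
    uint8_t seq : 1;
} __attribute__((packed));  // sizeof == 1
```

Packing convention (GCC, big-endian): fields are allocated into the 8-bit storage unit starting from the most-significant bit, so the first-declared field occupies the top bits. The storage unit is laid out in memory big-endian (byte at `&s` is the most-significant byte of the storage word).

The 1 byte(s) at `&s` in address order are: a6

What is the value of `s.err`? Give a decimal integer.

[0]=0xa6 (big-endian) → word 0xa6
kind [7+:1] = (word>>7) & 0x1 = 1
err [3+:4] = (word>>3) & 0xf = 4  ←
slot [2+:1] = (word>>2) & 0x1 = 1
len [1+:1] = (word>>1) & 0x1 = 1
seq [0+:1] = (word>>0) & 0x1 = 0
err signed 4b, MSB=0: value = 4

4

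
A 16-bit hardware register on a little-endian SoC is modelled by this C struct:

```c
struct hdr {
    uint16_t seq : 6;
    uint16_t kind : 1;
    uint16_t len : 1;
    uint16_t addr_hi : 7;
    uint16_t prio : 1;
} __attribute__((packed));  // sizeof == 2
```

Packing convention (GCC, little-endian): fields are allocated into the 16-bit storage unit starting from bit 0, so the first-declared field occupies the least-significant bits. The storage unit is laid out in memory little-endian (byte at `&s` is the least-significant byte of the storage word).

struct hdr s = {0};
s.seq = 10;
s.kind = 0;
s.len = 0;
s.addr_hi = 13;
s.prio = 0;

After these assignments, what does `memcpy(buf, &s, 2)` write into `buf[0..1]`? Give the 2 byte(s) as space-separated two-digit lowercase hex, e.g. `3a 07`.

seq:6 = 10 → 0xa << 0 → word 0x000a
kind:1 = 0 → 0x0 << 6 → word 0x000a
len:1 = 0 → 0x0 << 7 → word 0x000a
addr_hi:7 = 13 → 0xd << 8 → word 0x0d0a
prio:1 = 0 → 0x0 << 15 → word 0x0d0a
word = 0x0d0a → little-endian bytes:
  [0]=0x0a  [1]=0x0d

0a 0d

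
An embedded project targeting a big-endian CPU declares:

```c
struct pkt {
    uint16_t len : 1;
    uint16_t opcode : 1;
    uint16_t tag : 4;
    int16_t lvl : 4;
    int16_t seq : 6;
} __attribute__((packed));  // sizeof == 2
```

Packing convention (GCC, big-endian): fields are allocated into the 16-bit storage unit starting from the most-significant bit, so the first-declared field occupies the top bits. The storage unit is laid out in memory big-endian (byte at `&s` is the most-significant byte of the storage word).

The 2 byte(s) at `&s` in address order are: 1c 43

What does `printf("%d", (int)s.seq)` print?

[0]=0x1c [1]=0x43 (big-endian) → word 0x1c43
len:1 @ bit 15 → (0x1c43>>15)&0x1 = 0x0
opcode:1 @ bit 14 → (0x1c43>>14)&0x1 = 0x0
tag:4 @ bit 10 → (0x1c43>>10)&0xf = 0x7
lvl:4 @ bit 6 → (0x1c43>>6)&0xf = 0x1
seq:6 @ bit 0 → (0x1c43>>0)&0x3f = 0x3  ←
seq signed 6b, MSB=0: value = 3

3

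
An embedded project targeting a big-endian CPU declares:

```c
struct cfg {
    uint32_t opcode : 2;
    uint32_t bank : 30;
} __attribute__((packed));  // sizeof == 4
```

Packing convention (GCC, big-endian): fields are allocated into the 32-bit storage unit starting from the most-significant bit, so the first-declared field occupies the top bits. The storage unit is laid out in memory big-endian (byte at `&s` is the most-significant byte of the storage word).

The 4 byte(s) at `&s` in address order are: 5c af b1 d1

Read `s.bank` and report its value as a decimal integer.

481276369

[0]=0x5c [1]=0xaf [2]=0xb1 [3]=0xd1 (big-endian) → word 0x5cafb1d1
opcode:2 @ bit 30 → (0x5cafb1d1>>30)&0x3 = 0x1
bank:30 @ bit 0 → (0x5cafb1d1>>0)&0x3fffffff = 0x1cafb1d1  ←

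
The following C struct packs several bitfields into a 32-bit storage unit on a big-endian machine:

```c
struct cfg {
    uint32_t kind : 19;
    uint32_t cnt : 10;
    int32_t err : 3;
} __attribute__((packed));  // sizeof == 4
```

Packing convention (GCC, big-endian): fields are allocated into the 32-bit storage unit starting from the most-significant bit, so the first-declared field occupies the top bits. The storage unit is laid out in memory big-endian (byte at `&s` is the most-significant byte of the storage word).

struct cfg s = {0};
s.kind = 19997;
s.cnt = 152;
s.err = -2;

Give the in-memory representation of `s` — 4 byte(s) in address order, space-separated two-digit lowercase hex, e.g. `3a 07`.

09 c3 a4 c6

[13+:19] kind=19997 & 0x7ffff = 0x4e1d; word=0x09c3a000
[3+:10] cnt=152 & 0x3ff = 0x98; word=0x09c3a4c0
[0+:3] err=-2 & 0x7 = 0x6; word=0x09c3a4c6
word = 0x09c3a4c6 → big-endian bytes:
  [0]=0x09  [1]=0xc3  [2]=0xa4  [3]=0xc6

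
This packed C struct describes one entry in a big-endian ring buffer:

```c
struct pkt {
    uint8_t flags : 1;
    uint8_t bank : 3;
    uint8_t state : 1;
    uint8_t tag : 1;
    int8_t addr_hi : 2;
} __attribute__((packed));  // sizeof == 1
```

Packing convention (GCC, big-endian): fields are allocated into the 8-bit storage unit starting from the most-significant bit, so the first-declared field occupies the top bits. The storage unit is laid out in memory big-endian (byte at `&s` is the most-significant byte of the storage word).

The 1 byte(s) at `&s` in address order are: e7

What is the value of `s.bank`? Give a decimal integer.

[0]=0xe7 (big-endian) → word 0xe7
flags [7+:1] = (word>>7) & 0x1 = 1
bank [4+:3] = (word>>4) & 0x7 = 6  ←
state [3+:1] = (word>>3) & 0x1 = 0
tag [2+:1] = (word>>2) & 0x1 = 1
addr_hi [0+:2] = (word>>0) & 0x3 = 3

6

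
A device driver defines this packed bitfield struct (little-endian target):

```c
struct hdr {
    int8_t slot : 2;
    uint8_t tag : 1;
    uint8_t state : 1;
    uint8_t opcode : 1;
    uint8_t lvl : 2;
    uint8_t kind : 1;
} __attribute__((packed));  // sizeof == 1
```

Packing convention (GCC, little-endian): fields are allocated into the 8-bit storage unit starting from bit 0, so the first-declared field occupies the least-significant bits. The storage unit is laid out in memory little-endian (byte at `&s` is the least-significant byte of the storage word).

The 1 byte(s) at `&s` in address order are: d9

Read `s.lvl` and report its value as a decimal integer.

[0]=0xd9 (little-endian) → word 0xd9
slot:2 @ bit 0 → (0xd9>>0)&0x3 = 0x1
tag:1 @ bit 2 → (0xd9>>2)&0x1 = 0x0
state:1 @ bit 3 → (0xd9>>3)&0x1 = 0x1
opcode:1 @ bit 4 → (0xd9>>4)&0x1 = 0x1
lvl:2 @ bit 5 → (0xd9>>5)&0x3 = 0x2  ←
kind:1 @ bit 7 → (0xd9>>7)&0x1 = 0x1

2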